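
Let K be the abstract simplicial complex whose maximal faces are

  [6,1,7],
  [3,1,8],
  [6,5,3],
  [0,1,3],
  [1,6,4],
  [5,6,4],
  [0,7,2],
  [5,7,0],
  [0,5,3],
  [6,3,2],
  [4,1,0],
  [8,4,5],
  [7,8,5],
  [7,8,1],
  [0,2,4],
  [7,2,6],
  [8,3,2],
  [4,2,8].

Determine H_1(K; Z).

Order the vertices as 0 < 1 < 2 < 3 < 4 < 5 < 6 < 7 < 8. Listing each simplex with vertices in this order, K has dimension 2 with simplices:

  0-simplices (9): [0], [1], [2], [3], [4], [5], [6], [7], [8]
  1-simplices (27): (27 of them)
  2-simplices (18): [0,1,3], [0,1,4], [0,2,4], [0,2,7], [0,3,5], [0,5,7], [1,3,8], [1,4,6], [1,6,7], [1,7,8], [2,3,6], [2,3,8], [2,4,8], [2,6,7], [3,5,6], [4,5,6], [4,5,8], [5,7,8]

giving chain groups C_0 ≅ Z^9, C_1 ≅ Z^27, C_2 ≅ Z^18.

The boundary map ∂_1: C_1 → C_0 maps an edge to its endpoints' difference, ∂[p,q] = q − p.
The 9×27 boundary matrix has rank 8 and Smith normal form diag(1,1,1,1,1,1,1,1).

Boundary ∂_2: C_2 → C_1 sends each 2-simplex [p,q,r] to [q,r] − [p,r] + [p,q]. For instance
  ∂[4,5,6] = [5,6] − [4,6] + [4,5],
  ∂[1,7,8] = [7,8] − [1,8] + [1,7].
The 27×18 boundary matrix has rank 17 and Smith normal form diag(1,1,1,1,1,1,1,1,1,1,1,1,1,1,1,1,1).

Reading off H_k = ker ∂_k / im ∂_{k+1}:

  H_1: rank ker ∂_1 − rank ∂_2 = (27 − 8) − 17 = 2, and the invariant factors of ∂_2 are all 1, so H_1 = Z^2.

H_1 ≅ Z^2.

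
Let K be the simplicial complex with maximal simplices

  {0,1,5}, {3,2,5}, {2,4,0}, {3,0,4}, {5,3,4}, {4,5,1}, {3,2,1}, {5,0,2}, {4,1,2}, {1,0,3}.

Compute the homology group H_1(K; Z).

We work with the vertex ordering 0 < 1 < 2 < 3 < 4 < 5. The simplices of K, each written with vertices in increasing order, are:

  0-simplices (6): [0], [1], [2], [3], [4], [5]
  1-simplices (15): [0,1], [0,2], [0,3], [0,4], [0,5], [1,2], [1,3], [1,4], [1,5], [2,3], [2,4], [2,5], [3,4], [3,5], [4,5]
  2-simplices (10): [0,1,3], [0,1,5], [0,2,4], [0,2,5], [0,3,4], [1,2,3], [1,2,4], [1,4,5], [2,3,5], [3,4,5]

Hence C_0 ≅ Z^6, C_1 ≅ Z^15, C_2 ≅ Z^10.

Boundary ∂_1: C_1 → C_0 sends each edge [p,q] (with p < q) to q − p. For instance
  ∂[1,3] = [3] − [1].
This gives a 6×15 integer matrix of rank 5; reducing to Smith normal form yields diagonal entries (1,1,1,1,1).

Boundary ∂_2: C_2 → C_1 sends each 2-simplex [p,q,r] to [q,r] − [p,r] + [p,q]. For instance
  ∂[3,4,5] = [4,5] − [3,5] + [3,4],
  ∂[1,2,3] = [2,3] − [1,3] + [1,2].
As a 15×10 matrix over Z this has rank 10, with invariant factors (1,1,1,1,1,1,1,1,1,2).

Computing H_k = (kernel of ∂_k) / (image of ∂_{k+1}):

  H_1: rank ker ∂_1 − rank ∂_2 = (15 − 5) − 10 = 0, and ∂_2 has invariant factor 2 > 1, so H_1 = Z/2.

H_1 ≅ Z/2.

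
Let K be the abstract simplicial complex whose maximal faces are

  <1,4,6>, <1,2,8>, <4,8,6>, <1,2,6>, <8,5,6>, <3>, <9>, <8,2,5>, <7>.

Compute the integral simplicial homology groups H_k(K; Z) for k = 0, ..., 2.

H_0 = Z^4,  H_1 = Z,  H_2 = 0.

We work with the vertex ordering 1 < 2 < 3 < 4 < 5 < 6 < 7 < 8 < 9. The simplices of K, each written with vertices in increasing order, are:

  0-simplices (9): [1], [2], [3], [4], [5], [6], [7], [8], [9]
  1-simplices (12): [1,2], [1,4], [1,6], [1,8], [2,5], [2,6], [2,8], [4,6], [4,8], [5,6], [5,8], [6,8]
  2-simplices (6): [1,2,6], [1,2,8], [1,4,6], [2,5,8], [4,6,8], [5,6,8]

so the chain groups are C_0 ≅ Z^9, C_1 ≅ Z^12, C_2 ≅ Z^6.

∂_1: C_1 → C_0 is given by ∂[p,q] = [q] − [p].
The 9×12 boundary matrix has rank 5 and Smith normal form diag(1,1,1,1,1).

The boundary map ∂_2: C_2 → C_1 maps a triangle to the signed sum of its edges. For instance
  ∂[2,5,8] = [5,8] − [2,8] + [2,5],
  ∂[5,6,8] = [6,8] − [5,8] + [5,6].
As a 12×6 matrix over Z this has rank 6, with invariant factors (1,1,1,1,1,1).

Computing H_k = (kernel of ∂_k) / (image of ∂_{k+1}):

  H_0: rank C_0 − rank ∂_1 = 9 − 5 = 4, and the invariant factors of ∂_1 are all 1, so H_0 ≅ Z^4.
  H_1: rank ker ∂_1 − rank ∂_2 = (12 − 5) − 6 = 1, and the invariant factors of ∂_2 are all 1, so H_1 ≅ Z.
  H_2: rank ker ∂_2 − rank ∂_3 = (6 − 6) − 0 = 0, and there is no ∂_3, so H_2 ≅ 0.

(K is a triangulation of the disjoint union of the cylinder S^1 x I and a set of 3 points.)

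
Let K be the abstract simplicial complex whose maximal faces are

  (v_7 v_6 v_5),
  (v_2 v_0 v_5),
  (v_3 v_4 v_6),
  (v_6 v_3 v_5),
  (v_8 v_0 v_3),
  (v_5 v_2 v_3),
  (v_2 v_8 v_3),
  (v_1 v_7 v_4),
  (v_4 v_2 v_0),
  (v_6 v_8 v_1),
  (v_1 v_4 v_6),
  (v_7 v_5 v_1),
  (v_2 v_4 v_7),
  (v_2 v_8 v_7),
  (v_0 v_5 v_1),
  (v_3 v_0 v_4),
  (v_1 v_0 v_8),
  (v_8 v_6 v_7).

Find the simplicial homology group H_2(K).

H_2 = 0.

Order the vertices as v_0 < v_1 < v_2 < v_3 < v_4 < v_5 < v_6 < v_7 < v_8. Listing each simplex with vertices in this order, K has dimension 2 with simplices:

  0-simplices (9): [v_0], [v_1], [v_2], [v_3], [v_4], [v_5], [v_6], [v_7], [v_8]
  1-simplices (27): (27 of them)
  2-simplices (18): (18 of them)

Hence C_0 ≅ Z^9, C_1 ≅ Z^27, C_2 ≅ Z^18.

∂_1: C_1 → C_0 maps an edge to its endpoints' difference, ∂[p,q] = q − p.
As a 9×27 matrix over Z this has rank 8, with invariant factors (1,1,1,1,1,1,1,1).

Boundary ∂_2: C_2 → C_1 acts by ∂[p,q,r] = [q,r] − [p,r] + [p,q]. For instance
  ∂[v_2,v_7,v_8] = [v_7,v_8] − [v_2,v_8] + [v_2,v_7],
  ∂[v_1,v_4,v_6] = [v_4,v_6] − [v_1,v_6] + [v_1,v_4].
The resulting 27×18 matrix has rank 18, and its Smith normal form has invariant factors (1,1,1,1,1,1,1,1,1,1,1,1,1,1,1,1,1,2).

Computing H_k = (kernel of ∂_k) / (image of ∂_{k+1}):

  H_2: rank ker ∂_2 − rank ∂_3 = (18 − 18) − 0 = 0, and there is no ∂_3, so H_2 = 0.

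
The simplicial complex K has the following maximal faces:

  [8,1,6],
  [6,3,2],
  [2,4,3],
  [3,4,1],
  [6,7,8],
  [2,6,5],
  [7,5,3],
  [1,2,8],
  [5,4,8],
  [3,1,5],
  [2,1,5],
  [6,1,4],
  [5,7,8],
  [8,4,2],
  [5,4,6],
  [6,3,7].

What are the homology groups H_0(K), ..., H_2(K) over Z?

H_0 = Z,  H_1 = Z^2,  H_2 = Z.

We work with the vertex ordering 1 < 2 < 3 < 4 < 5 < 6 < 7 < 8. The simplices of K, each written with vertices in increasing order, are:

  0-simplices (8): [1], [2], [3], [4], [5], [6], [7], [8]
  1-simplices (24): (24 of them)
  2-simplices (16): [1,2,5], [1,2,8], [1,3,4], [1,3,5], [1,4,6], [1,6,8], [2,3,4], [2,3,6], [2,4,8], [2,5,6], [3,5,7], [3,6,7], [4,5,6], [4,5,8], [5,7,8], [6,7,8]

Hence C_0 ≅ Z^8, C_1 ≅ Z^24, C_2 ≅ Z^16.

The boundary map ∂_1: C_1 → C_0 maps an edge to its endpoints' difference, ∂[p,q] = q − p. For instance
  ∂[1,4] = [4] − [1].
This gives a 8×24 integer matrix of rank 7; reducing to Smith normal form yields diagonal entries (1,1,1,1,1,1,1).

Boundary ∂_2: C_2 → C_1 maps a triangle to the signed sum of its edges. For instance
  ∂[1,2,5] = [2,5] − [1,5] + [1,2],
  ∂[5,7,8] = [7,8] − [5,8] + [5,7].
As a 24×16 matrix over Z this has rank 15, with invariant factors (1,1,1,1,1,1,1,1,1,1,1,1,1,1,1).

Now H_k = ker ∂_k / im ∂_{k+1}, so:

  H_0: rank C_0 − rank ∂_1 = 8 − 7 = 1, and the invariant factors of ∂_1 are all 1, so H_0 ≅ Z.
  H_1: rank ker ∂_1 − rank ∂_2 = (24 − 7) − 15 = 2, and the invariant factors of ∂_2 are all 1, so H_1 ≅ Z^2.
  H_2: rank ker ∂_2 − rank ∂_3 = (16 − 15) − 0 = 1, and there is no ∂_3, so H_2 ≅ Z.

As a check, the Euler characteristic is 8 − 24 + 16 = 0, which agrees with 1 − 2 + 1 = 0.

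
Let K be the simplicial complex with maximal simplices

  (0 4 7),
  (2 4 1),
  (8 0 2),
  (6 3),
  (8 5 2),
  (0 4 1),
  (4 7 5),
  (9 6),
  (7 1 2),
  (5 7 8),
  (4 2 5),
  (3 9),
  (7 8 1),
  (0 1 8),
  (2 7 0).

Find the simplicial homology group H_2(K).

Fix the vertex order 0 < 1 < 2 < 3 < 4 < 5 < 6 < 7 < 8 < 9 and write every simplex with vertices in increasing order. Then dim K = 2 and the simplices of K are:

  0-simplices (10): [0], [1], [2], [3], [4], [5], [6], [7], [8], [9]
  1-simplices (21): [0,1], [0,2], [0,4], [0,7], [0,8], [1,2], [1,4], [1,7], [1,8], [2,4], [2,5], [2,7], [2,8], [3,6], [3,9], [4,5], [4,7], [5,7], [5,8], [6,9], [7,8]
  2-simplices (12): [0,1,4], [0,1,8], [0,2,7], [0,2,8], [0,4,7], [1,2,4], [1,2,7], [1,7,8], [2,4,5], [2,5,8], [4,5,7], [5,7,8]

Hence C_0 ≅ Z^10, C_1 ≅ Z^21, C_2 ≅ Z^12.

∂_1: C_1 → C_0 sends each edge [p,q] (with p < q) to q − p. For instance
  ∂[1,8] = [8] − [1].
The resulting 10×21 matrix has rank 8, and its Smith normal form has invariant factors (1,1,1,1,1,1,1,1).

The boundary map ∂_2: C_2 → C_1 sends each 2-simplex [p,q,r] to [q,r] − [p,r] + [p,q]. For instance
  ∂[2,5,8] = [5,8] − [2,8] + [2,5],
  ∂[1,2,7] = [2,7] − [1,7] + [1,2].
As a 21×12 matrix over Z this has rank 12, with invariant factors (1,1,1,1,1,1,1,1,1,1,1,2).

Reading off H_k = ker ∂_k / im ∂_{k+1}:

  H_2: rank ker ∂_2 − rank ∂_3 = (12 − 12) − 0 = 0, and there is no ∂_3, so H_2 = 0.

H_2 ≅ 0.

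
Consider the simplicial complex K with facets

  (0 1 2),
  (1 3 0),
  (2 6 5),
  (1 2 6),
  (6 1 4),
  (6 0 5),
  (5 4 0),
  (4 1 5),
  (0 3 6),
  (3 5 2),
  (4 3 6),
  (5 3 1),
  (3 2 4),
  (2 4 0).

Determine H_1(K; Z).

H_1 = Z^2.

K has 7 vertices, 21 edges, 14 triangles.
rank ∂_1 = 6, rank ∂_2 = 13 ⇒ b_1 = 21 − 6 − 13 = 2; all invariant factors of ∂_2 are 1 so no torsion. So H_1 ≅ Z^2.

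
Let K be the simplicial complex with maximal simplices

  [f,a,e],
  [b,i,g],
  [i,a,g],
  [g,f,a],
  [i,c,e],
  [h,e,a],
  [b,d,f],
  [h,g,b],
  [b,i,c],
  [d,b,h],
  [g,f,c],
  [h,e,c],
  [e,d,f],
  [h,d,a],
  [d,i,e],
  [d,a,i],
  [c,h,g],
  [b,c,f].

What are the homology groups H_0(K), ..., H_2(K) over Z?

Order the vertices as a < b < c < d < e < f < g < h < i. Listing each simplex with vertices in this order, K has dimension 2 with simplices:

  0-simplices (9): a, b, c, d, e, f, g, h, i
  1-simplices (27): ad, ae, af, ag, ah, ai, bc, bd, bf, bg, bh, bi, ce, cf, cg, ch, ci, de, df, dh, di, ef, eh, ei, fg, gh, gi
  2-simplices (18): adh, adi, aef, aeh, afg, agi, bcf, bci, bdf, bdh, bgh, bgi, ceh, cei, cfg, cgh, def, dei

giving chain groups C_0 ≅ Z^9, C_1 ≅ Z^27, C_2 ≅ Z^18.

∂_1: C_1 → C_0 is given by ∂[p,q] = [q] − [p]. For instance
  ∂fg = g − f.
This gives a 9×27 integer matrix of rank 8; reducing to Smith normal form yields diagonal entries (1,1,1,1,1,1,1,1).

The boundary map ∂_2: C_2 → C_1 acts by ∂[p,q,r] = [q,r] − [p,r] + [p,q]. For instance
  ∂bdh = dh − bh + bd,
  ∂bcf = cf − bf + bc.
The 27×18 boundary matrix has rank 18 and Smith normal form diag(1,1,1,1,1,1,1,1,1,1,1,1,1,1,1,1,1,2).

Reading off H_k = ker ∂_k / im ∂_{k+1}:

  H_0: rank C_0 − rank ∂_1 = 9 − 8 = 1, and the invariant factors of ∂_1 are all 1, so H_0 ≅ Z.
  H_1: rank ker ∂_1 − rank ∂_2 = (27 − 8) − 18 = 1, and ∂_2 has invariant factor 2 > 1, so H_1 ≅ Z ⊕ Z/2.
  H_2: rank ker ∂_2 − rank ∂_3 = (18 − 18) − 0 = 0, and there is no ∂_3, so H_2 ≅ 0.

H_0 ≅ Z,  H_1 ≅ Z ⊕ Z/2,  H_2 = 0.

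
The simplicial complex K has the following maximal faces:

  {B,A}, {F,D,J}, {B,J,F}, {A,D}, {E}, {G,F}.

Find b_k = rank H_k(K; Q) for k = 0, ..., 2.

b_0 = 2, b_1 = 1, b_2 = 0.

Fix the vertex order A < B < D < E < F < G < J and write every simplex with vertices in increasing order. Then dim K = 2 and the simplices of K are:

  0-simplices (7): A, B, D, E, F, G, J
  1-simplices (8): AB, AD, BF, BJ, DF, DJ, FG, FJ
  2-simplices (2): BFJ, DFJ

so the chain groups are C_0 ≅ Z^7, C_1 ≅ Z^8, C_2 ≅ Z^2.

The boundary map ∂_1: C_1 → C_0 maps an edge to its endpoints' difference, ∂[p,q] = q − p. For instance
  ∂FG = G − F.
This gives a 7×8 integer matrix of rank 5; reducing to Smith normal form yields diagonal entries (1,1,1,1,1).

The boundary map ∂_2: C_2 → C_1 sends each 2-simplex [p,q,r] to [q,r] − [p,r] + [p,q]. For instance
  ∂BFJ = FJ − BJ + BF,
  ∂DFJ = FJ − DJ + DF.
The 8×2 boundary matrix has rank 2 and Smith normal form diag(1,1).

From H_k ≅ ker(∂_k) / im(∂_{k+1}) we obtain:

  H_0: rank C_0 − rank ∂_1 = 7 − 5 = 2, and the invariant factors of ∂_1 are all 1, so H_0 = Z^2.
  H_1: rank ker ∂_1 − rank ∂_2 = (8 − 5) − 2 = 1, and the invariant factors of ∂_2 are all 1, so H_1 = Z.
  H_2: rank ker ∂_2 − rank ∂_3 = (2 − 2) − 0 = 0, and there is no ∂_3, so H_2 = 0.

Hence the Betti numbers are b_0 = 2, b_1 = 1, b_2 = 0.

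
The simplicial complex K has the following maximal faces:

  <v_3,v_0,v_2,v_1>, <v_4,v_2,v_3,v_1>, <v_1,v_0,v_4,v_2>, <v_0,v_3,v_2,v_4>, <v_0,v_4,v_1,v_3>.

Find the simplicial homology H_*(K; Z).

We work with the vertex ordering v_0 < v_1 < v_2 < v_3 < v_4. The simplices of K, each written with vertices in increasing order, are:

  0-simplices (5): [v_0], [v_1], [v_2], [v_3], [v_4]
  1-simplices (10): [v_0,v_1], [v_0,v_2], [v_0,v_3], [v_0,v_4], [v_1,v_2], [v_1,v_3], [v_1,v_4], [v_2,v_3], [v_2,v_4], [v_3,v_4]
  2-simplices (10): [v_0,v_1,v_2], [v_0,v_1,v_3], [v_0,v_1,v_4], [v_0,v_2,v_3], [v_0,v_2,v_4], [v_0,v_3,v_4], [v_1,v_2,v_3], [v_1,v_2,v_4], [v_1,v_3,v_4], [v_2,v_3,v_4]
  3-simplices (5): [v_0,v_1,v_2,v_3], [v_0,v_1,v_2,v_4], [v_0,v_1,v_3,v_4], [v_0,v_2,v_3,v_4], [v_1,v_2,v_3,v_4]

giving chain groups C_0 ≅ Z^5, C_1 ≅ Z^10, C_2 ≅ Z^10, C_3 ≅ Z^5.

∂_1: C_1 → C_0 is given by ∂[p,q] = [q] − [p].
This gives a 5×10 integer matrix of rank 4; reducing to Smith normal form yields diagonal entries (1,1,1,1).

∂_2: C_2 → C_1 acts by ∂[p,q,r] = [q,r] − [p,r] + [p,q]. For instance
  ∂[v_0,v_1,v_3] = [v_1,v_3] − [v_0,v_3] + [v_0,v_1],
  ∂[v_1,v_2,v_4] = [v_2,v_4] − [v_1,v_4] + [v_1,v_2].
The resulting 10×10 matrix has rank 6, and its Smith normal form has invariant factors (1,1,1,1,1,1).

The boundary map ∂_3: C_3 → C_2 sends each 3-simplex σ to the alternating sum Σ_i (−1)^i (σ with its i-th vertex removed). For instance
  ∂[v_0,v_2,v_3,v_4] = [v_2,v_3,v_4] − [v_0,v_3,v_4] + [v_0,v_2,v_4] − [v_0,v_2,v_3],
  ∂[v_0,v_1,v_3,v_4] = [v_1,v_3,v_4] − [v_0,v_3,v_4] + [v_0,v_1,v_4] − [v_0,v_1,v_3].
This gives a 10×5 integer matrix of rank 4; reducing to Smith normal form yields diagonal entries (1,1,1,1).

Now H_k = ker ∂_k / im ∂_{k+1}, so:

  H_0: rank C_0 − rank ∂_1 = 5 − 4 = 1, and the invariant factors of ∂_1 are all 1, so H_0 = Z.
  H_1: rank ker ∂_1 − rank ∂_2 = (10 − 4) − 6 = 0, and the invariant factors of ∂_2 are all 1, so H_1 = 0.
  H_2: rank ker ∂_2 − rank ∂_3 = (10 − 6) − 4 = 0, and the invariant factors of ∂_3 are all 1, so H_2 = 0.
  H_3: rank ker ∂_3 − rank ∂_4 = (5 − 4) − 0 = 1, and there is no ∂_4, so H_3 = Z.

H_0 ≅ Z,  H_1 = 0,  H_2 = 0,  H_3 ≅ Z.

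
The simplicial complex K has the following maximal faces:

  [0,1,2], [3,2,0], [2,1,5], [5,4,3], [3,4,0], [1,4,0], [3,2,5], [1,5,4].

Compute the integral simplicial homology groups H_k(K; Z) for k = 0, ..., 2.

Take the total order 0 < 1 < 2 < 3 < 4 < 5 on the vertex set. Then K (dimension 2) consists of the simplices:

  0-simplices (6): [0], [1], [2], [3], [4], [5]
  1-simplices (12): [0,1], [0,2], [0,3], [0,4], [1,2], [1,4], [1,5], [2,3], [2,5], [3,4], [3,5], [4,5]
  2-simplices (8): [0,1,2], [0,1,4], [0,2,3], [0,3,4], [1,2,5], [1,4,5], [2,3,5], [3,4,5]

Hence C_0 ≅ Z^6, C_1 ≅ Z^12, C_2 ≅ Z^8.

The boundary map ∂_1: C_1 → C_0 maps an edge to its endpoints' difference, ∂[p,q] = q − p. For instance
  ∂[4,5] = [5] − [4].
This gives a 6×12 integer matrix of rank 5; reducing to Smith normal form yields diagonal entries (1,1,1,1,1).

∂_2: C_2 → C_1 acts by ∂[p,q,r] = [q,r] − [p,r] + [p,q]. For instance
  ∂[1,4,5] = [4,5] − [1,5] + [1,4],
  ∂[3,4,5] = [4,5] − [3,5] + [3,4].
This gives a 12×8 integer matrix of rank 7; reducing to Smith normal form yields diagonal entries (1,1,1,1,1,1,1).

From H_k ≅ ker(∂_k) / im(∂_{k+1}) we obtain:

  H_0: rank C_0 − rank ∂_1 = 6 − 5 = 1, and the invariant factors of ∂_1 are all 1, so H_0 ≅ Z.
  H_1: rank ker ∂_1 − rank ∂_2 = (12 − 5) − 7 = 0, and the invariant factors of ∂_2 are all 1, so H_1 ≅ 0.
  H_2: rank ker ∂_2 − rank ∂_3 = (8 − 7) − 0 = 1, and there is no ∂_3, so H_2 ≅ Z.

(K is a triangulation of the 2-sphere S^2.)

H_0 = Z,  H_1 = 0,  H_2 = Z.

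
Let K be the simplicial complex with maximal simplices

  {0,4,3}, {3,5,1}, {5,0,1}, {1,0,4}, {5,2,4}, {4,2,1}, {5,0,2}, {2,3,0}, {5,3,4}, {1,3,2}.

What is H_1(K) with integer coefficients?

Order the vertices as 0 < 1 < 2 < 3 < 4 < 5. Listing each simplex with vertices in this order, K has dimension 2 with simplices:

  0-simplices (6): [0], [1], [2], [3], [4], [5]
  1-simplices (15): [0,1], [0,2], [0,3], [0,4], [0,5], [1,2], [1,3], [1,4], [1,5], [2,3], [2,4], [2,5], [3,4], [3,5], [4,5]
  2-simplices (10): [0,1,4], [0,1,5], [0,2,3], [0,2,5], [0,3,4], [1,2,3], [1,2,4], [1,3,5], [2,4,5], [3,4,5]

giving chain groups C_0 ≅ Z^6, C_1 ≅ Z^15, C_2 ≅ Z^10.

∂_1: C_1 → C_0 sends each edge [p,q] (with p < q) to q − p. For instance
  ∂[0,4] = [4] − [0].
The 6×15 boundary matrix has rank 5 and Smith normal form diag(1,1,1,1,1).

The boundary map ∂_2: C_2 → C_1 maps a triangle to the signed sum of its edges. For instance
  ∂[0,1,4] = [1,4] − [0,4] + [0,1],
  ∂[0,3,4] = [3,4] − [0,4] + [0,3].
As a 15×10 matrix over Z this has rank 10, with invariant factors (1,1,1,1,1,1,1,1,1,2).

Now H_k = ker ∂_k / im ∂_{k+1}, so:

  H_1: rank ker ∂_1 − rank ∂_2 = (15 − 5) − 10 = 0, and ∂_2 has invariant factor 2 > 1, so H_1 ≅ Z_2.

(K is a triangulation of the real projective plane RP^2.)

H_1 = Z_2.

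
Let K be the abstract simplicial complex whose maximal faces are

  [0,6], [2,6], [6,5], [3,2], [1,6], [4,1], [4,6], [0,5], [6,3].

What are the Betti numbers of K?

b_0 = 1, b_1 = 3.

Order the vertices as 0 < 1 < 2 < 3 < 4 < 5 < 6. Listing each simplex with vertices in this order, K has dimension 1 with simplices:

  0-simplices (7): [0], [1], [2], [3], [4], [5], [6]
  1-simplices (9): [0,5], [0,6], [1,4], [1,6], [2,3], [2,6], [3,6], [4,6], [5,6]

Hence C_0 ≅ Z^7, C_1 ≅ Z^9.

Boundary ∂_1: C_1 → C_0 is given by ∂[p,q] = [q] − [p]. For instance
  ∂[2,3] = [3] − [2].
As a 7×9 matrix over Z this has rank 6, with invariant factors (1,1,1,1,1,1).

Computing H_k = (kernel of ∂_k) / (image of ∂_{k+1}):

  H_0: rank C_0 − rank ∂_1 = 7 − 6 = 1, and the invariant factors of ∂_1 are all 1, so H_0 ≅ Z.
  H_1: rank ker ∂_1 − rank ∂_2 = (9 − 6) − 0 = 3, and there is no ∂_2, so H_1 ≅ Z^3.

(K is a triangulation of a wedge of 3 circles.)

Hence the Betti numbers are b_0 = 1, b_1 = 3.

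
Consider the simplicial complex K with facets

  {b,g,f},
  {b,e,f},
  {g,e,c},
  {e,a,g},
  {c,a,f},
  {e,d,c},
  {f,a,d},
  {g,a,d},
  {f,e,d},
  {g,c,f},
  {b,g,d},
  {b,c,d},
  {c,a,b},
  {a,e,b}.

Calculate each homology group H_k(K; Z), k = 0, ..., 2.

Order the vertices as a < b < c < d < e < f < g. Listing each simplex with vertices in this order, K has dimension 2 with simplices:

  0-simplices (7): a, b, c, d, e, f, g
  1-simplices (21): ab, ac, ad, ae, af, ag, bc, bd, be, bf, bg, cd, ce, cf, cg, de, df, dg, ef, eg, fg
  2-simplices (14): abc, abe, acf, adf, adg, aeg, bcd, bdg, bef, bfg, cde, ceg, cfg, def

giving chain groups C_0 ≅ Z^7, C_1 ≅ Z^21, C_2 ≅ Z^14.

∂_1: C_1 → C_0 is given by ∂[p,q] = [q] − [p]. For instance
  ∂ce = e − c.
The 7×21 boundary matrix has rank 6 and Smith normal form diag(1,1,1,1,1,1).

Boundary ∂_2: C_2 → C_1 sends each 2-simplex [p,q,r] to [q,r] − [p,r] + [p,q]. For instance
  ∂acf = cf − af + ac,
  ∂abe = be − ae + ab.
As a 21×14 matrix over Z this has rank 13, with invariant factors (1,1,1,1,1,1,1,1,1,1,1,1,1).

Reading off H_k = ker ∂_k / im ∂_{k+1}:

  H_0: rank C_0 − rank ∂_1 = 7 − 6 = 1, and the invariant factors of ∂_1 are all 1, so H_0 ≅ Z.
  H_1: rank ker ∂_1 − rank ∂_2 = (21 − 6) − 13 = 2, and the invariant factors of ∂_2 are all 1, so H_1 ≅ Z^2.
  H_2: rank ker ∂_2 − rank ∂_3 = (14 − 13) − 0 = 1, and there is no ∂_3, so H_2 ≅ Z.

(K is a triangulation of the torus T^2.)

H_0 ≅ Z,  H_1 ≅ Z^2,  H_2 ≅ Z.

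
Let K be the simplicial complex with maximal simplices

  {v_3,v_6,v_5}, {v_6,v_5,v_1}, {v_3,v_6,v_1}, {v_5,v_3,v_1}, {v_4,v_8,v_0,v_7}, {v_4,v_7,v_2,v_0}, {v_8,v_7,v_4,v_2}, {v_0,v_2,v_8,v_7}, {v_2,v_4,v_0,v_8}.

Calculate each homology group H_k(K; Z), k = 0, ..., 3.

H_0 = Z^2,  H_1 = 0,  H_2 = Z,  H_3 = Z.

We work with the vertex ordering v_0 < v_1 < v_2 < v_3 < v_4 < v_5 < v_6 < v_7 < v_8. The simplices of K, each written with vertices in increasing order, are:

  0-simplices (9): [v_0], [v_1], [v_2], [v_3], [v_4], [v_5], [v_6], [v_7], [v_8]
  1-simplices (16): (16 of them)
  2-simplices (14): (14 of them)
  3-simplices (5): [v_0,v_2,v_4,v_7], [v_0,v_2,v_4,v_8], [v_0,v_2,v_7,v_8], [v_0,v_4,v_7,v_8], [v_2,v_4,v_7,v_8]

giving chain groups C_0 ≅ Z^9, C_1 ≅ Z^16, C_2 ≅ Z^14, C_3 ≅ Z^5.

Boundary ∂_1: C_1 → C_0 sends each edge [p,q] (with p < q) to q − p. For instance
  ∂[v_0,v_2] = [v_2] − [v_0].
This gives a 9×16 integer matrix of rank 7; reducing to Smith normal form yields diagonal entries (1,1,1,1,1,1,1).

The boundary map ∂_2: C_2 → C_1 acts by ∂[p,q,r] = [q,r] − [p,r] + [p,q]. For instance
  ∂[v_4,v_7,v_8] = [v_7,v_8] − [v_4,v_8] + [v_4,v_7],
  ∂[v_0,v_2,v_4] = [v_2,v_4] − [v_0,v_4] + [v_0,v_2].
This gives a 16×14 integer matrix of rank 9; reducing to Smith normal form yields diagonal entries (1,1,1,1,1,1,1,1,1).

∂_3: C_3 → C_2 sends each 3-simplex σ to the alternating sum Σ_i (−1)^i (σ with its i-th vertex removed). For instance
  ∂[v_0,v_4,v_7,v_8] = [v_4,v_7,v_8] − [v_0,v_7,v_8] + [v_0,v_4,v_8] − [v_0,v_4,v_7],
  ∂[v_2,v_4,v_7,v_8] = [v_4,v_7,v_8] − [v_2,v_7,v_8] + [v_2,v_4,v_8] − [v_2,v_4,v_7].
This gives a 14×5 integer matrix of rank 4; reducing to Smith normal form yields diagonal entries (1,1,1,1).

Now H_k = ker ∂_k / im ∂_{k+1}, so:

  H_0: rank C_0 − rank ∂_1 = 9 − 7 = 2, and the invariant factors of ∂_1 are all 1, so H_0 ≅ Z^2.
  H_1: rank ker ∂_1 − rank ∂_2 = (16 − 7) − 9 = 0, and the invariant factors of ∂_2 are all 1, so H_1 ≅ 0.
  H_2: rank ker ∂_2 − rank ∂_3 = (14 − 9) − 4 = 1, and the invariant factors of ∂_3 are all 1, so H_2 ≅ Z.
  H_3: rank ker ∂_3 − rank ∂_4 = (5 − 4) − 0 = 1, and there is no ∂_4, so H_3 ≅ Z.

(K is a triangulation of the disjoint union of the 3-sphere S^3 and the 2-sphere S^2.)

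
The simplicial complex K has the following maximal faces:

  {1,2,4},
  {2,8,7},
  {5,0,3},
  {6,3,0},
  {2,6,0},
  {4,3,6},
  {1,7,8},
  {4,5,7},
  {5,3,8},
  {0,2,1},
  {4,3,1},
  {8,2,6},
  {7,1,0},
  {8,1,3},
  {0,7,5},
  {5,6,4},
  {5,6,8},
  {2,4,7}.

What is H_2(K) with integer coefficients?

Fix the vertex order 0 < 1 < 2 < 3 < 4 < 5 < 6 < 7 < 8 and write every simplex with vertices in increasing order. Then dim K = 2 and the simplices of K are:

  0-simplices (9): [0], [1], [2], [3], [4], [5], [6], [7], [8]
  1-simplices (27): (27 of them)
  2-simplices (18): [0,1,2], [0,1,7], [0,2,6], [0,3,5], [0,3,6], [0,5,7], [1,2,4], [1,3,4], [1,3,8], [1,7,8], [2,4,7], [2,6,8], [2,7,8], [3,4,6], [3,5,8], [4,5,6], [4,5,7], [5,6,8]

Hence C_0 ≅ Z^9, C_1 ≅ Z^27, C_2 ≅ Z^18.

Boundary ∂_1: C_1 → C_0 sends each edge [p,q] (with p < q) to q − p. For instance
  ∂[2,7] = [7] − [2].
The 9×27 boundary matrix has rank 8 and Smith normal form diag(1,1,1,1,1,1,1,1).

The boundary map ∂_2: C_2 → C_1 acts by ∂[p,q,r] = [q,r] − [p,r] + [p,q]. For instance
  ∂[5,6,8] = [6,8] − [5,8] + [5,6],
  ∂[2,6,8] = [6,8] − [2,8] + [2,6].
As a 27×18 matrix over Z this has rank 18, with invariant factors (1,1,1,1,1,1,1,1,1,1,1,1,1,1,1,1,1,2).

Now H_k = ker ∂_k / im ∂_{k+1}, so:

  H_2: rank ker ∂_2 − rank ∂_3 = (18 − 18) − 0 = 0, and there is no ∂_3, so H_2 = 0.

H_2 ≅ 0.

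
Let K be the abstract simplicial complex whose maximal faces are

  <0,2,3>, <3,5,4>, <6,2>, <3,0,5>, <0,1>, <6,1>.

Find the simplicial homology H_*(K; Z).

H_0 ≅ Z,  H_1 ≅ Z,  H_2 = 0.

We work with the vertex ordering 0 < 1 < 2 < 3 < 4 < 5 < 6. The simplices of K, each written with vertices in increasing order, are:

  0-simplices (7): [0], [1], [2], [3], [4], [5], [6]
  1-simplices (10): [0,1], [0,2], [0,3], [0,5], [1,6], [2,3], [2,6], [3,4], [3,5], [4,5]
  2-simplices (3): [0,2,3], [0,3,5], [3,4,5]

Hence C_0 ≅ Z^7, C_1 ≅ Z^10, C_2 ≅ Z^3.

The boundary map ∂_1: C_1 → C_0 is given by ∂[p,q] = [q] − [p]. For instance
  ∂[4,5] = [5] − [4].
As a 7×10 matrix over Z this has rank 6, with invariant factors (1,1,1,1,1,1).

The boundary map ∂_2: C_2 → C_1 sends each 2-simplex [p,q,r] to [q,r] − [p,r] + [p,q]. For instance
  ∂[0,3,5] = [3,5] − [0,5] + [0,3],
  ∂[0,2,3] = [2,3] − [0,3] + [0,2].
The 10×3 boundary matrix has rank 3 and Smith normal form diag(1,1,1).

Reading off H_k = ker ∂_k / im ∂_{k+1}:

  H_0: rank C_0 − rank ∂_1 = 7 − 6 = 1, and the invariant factors of ∂_1 are all 1, so H_0 ≅ Z.
  H_1: rank ker ∂_1 − rank ∂_2 = (10 − 6) − 3 = 1, and the invariant factors of ∂_2 are all 1, so H_1 ≅ Z.
  H_2: rank ker ∂_2 − rank ∂_3 = (3 − 3) − 0 = 0, and there is no ∂_3, so H_2 ≅ 0.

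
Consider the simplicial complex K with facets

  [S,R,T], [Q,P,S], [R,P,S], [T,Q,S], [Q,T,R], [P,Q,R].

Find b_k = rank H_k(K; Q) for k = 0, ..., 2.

b_0 = 1, b_1 = 0, b_2 = 1.

Take the total order P < Q < R < S < T on the vertex set. Then K (dimension 2) consists of the simplices:

  0-simplices (5): P, Q, R, S, T
  1-simplices (9): PQ, PR, PS, QR, QS, QT, RS, RT, ST
  2-simplices (6): PQR, PQS, PRS, QRT, QST, RST

so the chain groups are C_0 ≅ Z^5, C_1 ≅ Z^9, C_2 ≅ Z^6.

The boundary map ∂_1: C_1 → C_0 maps an edge to its endpoints' difference, ∂[p,q] = q − p.
The resulting 5×9 matrix has rank 4, and its Smith normal form has invariant factors (1,1,1,1).

Boundary ∂_2: C_2 → C_1 maps a triangle to the signed sum of its edges. For instance
  ∂RST = ST − RT + RS,
  ∂PRS = RS − PS + PR.
This gives a 9×6 integer matrix of rank 5; reducing to Smith normal form yields diagonal entries (1,1,1,1,1).

Now H_k = ker ∂_k / im ∂_{k+1}, so:

  H_0: rank C_0 − rank ∂_1 = 5 − 4 = 1, and the invariant factors of ∂_1 are all 1, so H_0 = Z.
  H_1: rank ker ∂_1 − rank ∂_2 = (9 − 4) − 5 = 0, and the invariant factors of ∂_2 are all 1, so H_1 = 0.
  H_2: rank ker ∂_2 − rank ∂_3 = (6 − 5) − 0 = 1, and there is no ∂_3, so H_2 = Z.

As a check, the Euler characteristic is 5 − 9 + 6 = 2, which agrees with 1 − 0 + 1 = 2.

Hence the Betti numbers are b_0 = 1, b_1 = 0, b_2 = 1.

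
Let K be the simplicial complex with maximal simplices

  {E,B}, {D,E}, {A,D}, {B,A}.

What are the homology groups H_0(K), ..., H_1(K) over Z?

H_0 = Z,  H_1 = Z.

Take the total order A < B < D < E on the vertex set. Then K (dimension 1) consists of the simplices:

  0-simplices (4): A, B, D, E
  1-simplices (4): AB, AD, BE, DE

so the chain groups are C_0 ≅ Z^4, C_1 ≅ Z^4.

The boundary map ∂_1: C_1 → C_0 is given by ∂[p,q] = [q] − [p]. For instance
  ∂AD = D − A.
The 4×4 boundary matrix has rank 3 and Smith normal form diag(1,1,1).

From H_k ≅ ker(∂_k) / im(∂_{k+1}) we obtain:

  H_0: rank C_0 − rank ∂_1 = 4 − 3 = 1, and the invariant factors of ∂_1 are all 1, so H_0 = Z.
  H_1: rank ker ∂_1 − rank ∂_2 = (4 − 3) − 0 = 1, and there is no ∂_2, so H_1 = Z.

As a check, the Euler characteristic is 4 − 4 = 0, which agrees with 1 − 1 = 0.
(K is a triangulation of the circle S^1.)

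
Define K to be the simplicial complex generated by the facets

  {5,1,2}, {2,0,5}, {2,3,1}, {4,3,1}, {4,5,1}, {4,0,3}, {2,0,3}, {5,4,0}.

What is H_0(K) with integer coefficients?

H_0 = Z.

Fix the vertex order 0 < 1 < 2 < 3 < 4 < 5 and write every simplex with vertices in increasing order. Then dim K = 2 and the simplices of K are:

  0-simplices (6): [0], [1], [2], [3], [4], [5]
  1-simplices (12): [0,2], [0,3], [0,4], [0,5], [1,2], [1,3], [1,4], [1,5], [2,3], [2,5], [3,4], [4,5]
  2-simplices (8): [0,2,3], [0,2,5], [0,3,4], [0,4,5], [1,2,3], [1,2,5], [1,3,4], [1,4,5]

so the chain groups are C_0 ≅ Z^6, C_1 ≅ Z^12, C_2 ≅ Z^8.

The boundary map ∂_1: C_1 → C_0 is given by ∂[p,q] = [q] − [p]. For instance
  ∂[2,3] = [3] − [2].
As a 6×12 matrix over Z this has rank 5, with invariant factors (1,1,1,1,1).

The boundary map ∂_2: C_2 → C_1 maps a triangle to the signed sum of its edges. For instance
  ∂[1,3,4] = [3,4] − [1,4] + [1,3],
  ∂[0,2,5] = [2,5] − [0,5] + [0,2].
This gives a 12×8 integer matrix of rank 7; reducing to Smith normal form yields diagonal entries (1,1,1,1,1,1,1).

Computing H_k = (kernel of ∂_k) / (image of ∂_{k+1}):

  H_0: rank C_0 − rank ∂_1 = 6 − 5 = 1, and the invariant factors of ∂_1 are all 1, so H_0 = Z.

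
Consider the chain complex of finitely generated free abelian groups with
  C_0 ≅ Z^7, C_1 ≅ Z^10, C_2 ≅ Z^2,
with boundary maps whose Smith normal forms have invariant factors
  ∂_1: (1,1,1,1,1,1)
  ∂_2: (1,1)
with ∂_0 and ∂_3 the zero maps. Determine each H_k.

H_0 ≅ Z,  H_1 ≅ Z^2,  H_2 = 0.

H_0: b_0 = 7 − 0 − 6 = 1; torsion from ∂_1 factors > 1: none. So H_0 ≅ Z.
H_1: b_1 = 10 − 6 − 2 = 2; torsion from ∂_2 factors > 1: none. So H_1 ≅ Z^2.
H_2: b_2 = 2 − 2 − 0 = 0; torsion from ∂_3 factors > 1: none. So H_2 ≅ 0.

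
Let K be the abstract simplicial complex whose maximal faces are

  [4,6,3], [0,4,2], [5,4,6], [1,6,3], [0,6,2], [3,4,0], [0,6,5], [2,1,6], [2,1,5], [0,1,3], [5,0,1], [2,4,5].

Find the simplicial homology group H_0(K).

H_0 ≅ Z.

Take the total order 0 < 1 < 2 < 3 < 4 < 5 < 6 on the vertex set. Then K (dimension 2) consists of the simplices:

  0-simplices (7): [0], [1], [2], [3], [4], [5], [6]
  1-simplices (18): [0,1], [0,2], [0,3], [0,4], [0,5], [0,6], [1,2], [1,3], [1,5], [1,6], [2,4], [2,5], [2,6], [3,4], [3,6], [4,5], [4,6], [5,6]
  2-simplices (12): [0,1,3], [0,1,5], [0,2,4], [0,2,6], [0,3,4], [0,5,6], [1,2,5], [1,2,6], [1,3,6], [2,4,5], [3,4,6], [4,5,6]

Hence C_0 ≅ Z^7, C_1 ≅ Z^18, C_2 ≅ Z^12.

The boundary map ∂_1: C_1 → C_0 sends each edge [p,q] (with p < q) to q − p. For instance
  ∂[1,5] = [5] − [1].
The resulting 7×18 matrix has rank 6, and its Smith normal form has invariant factors (1,1,1,1,1,1).

The boundary map ∂_2: C_2 → C_1 sends each 2-simplex [p,q,r] to [q,r] − [p,r] + [p,q]. For instance
  ∂[0,3,4] = [3,4] − [0,4] + [0,3],
  ∂[3,4,6] = [4,6] − [3,6] + [3,4].
The 18×12 boundary matrix has rank 12 and Smith normal form diag(1,1,1,1,1,1,1,1,1,1,1,2).

Reading off H_k = ker ∂_k / im ∂_{k+1}:

  H_0: rank C_0 − rank ∂_1 = 7 − 6 = 1, and the invariant factors of ∂_1 are all 1, so H_0 ≅ Z.

(K is a triangulation of the real projective plane RP^2.)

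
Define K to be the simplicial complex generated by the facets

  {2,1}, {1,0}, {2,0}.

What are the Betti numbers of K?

b_0 = 1, b_1 = 1.

Fix the vertex order 0 < 1 < 2 and write every simplex with vertices in increasing order. Then dim K = 1 and the simplices of K are:

  0-simplices (3): [0], [1], [2]
  1-simplices (3): [0,1], [0,2], [1,2]

Hence C_0 ≅ Z^3, C_1 ≅ Z^3.

Boundary ∂_1: C_1 → C_0 is given by ∂[p,q] = [q] − [p].
As a 3×3 matrix over Z this has rank 2, with invariant factors (1,1).

Reading off H_k = ker ∂_k / im ∂_{k+1}:

  H_0: rank C_0 − rank ∂_1 = 3 − 2 = 1, and the invariant factors of ∂_1 are all 1, so H_0 = Z.
  H_1: rank ker ∂_1 − rank ∂_2 = (3 − 2) − 0 = 1, and there is no ∂_2, so H_1 = Z.

Hence the Betti numbers are b_0 = 1, b_1 = 1.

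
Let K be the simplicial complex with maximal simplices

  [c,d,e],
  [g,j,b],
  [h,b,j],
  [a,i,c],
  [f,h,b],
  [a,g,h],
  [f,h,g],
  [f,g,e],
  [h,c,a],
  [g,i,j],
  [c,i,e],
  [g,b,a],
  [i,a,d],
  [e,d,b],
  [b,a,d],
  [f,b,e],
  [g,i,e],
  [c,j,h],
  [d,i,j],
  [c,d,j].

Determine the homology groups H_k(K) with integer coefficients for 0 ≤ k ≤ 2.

K has 10 vertices, 30 edges, 20 triangles.
rank ∂_0 = 0, rank ∂_1 = 9 ⇒ b_0 = 10 − 0 − 9 = 1; all invariant factors of ∂_1 are 1 so no torsion. So H_0 = Z.
rank ∂_1 = 9, rank ∂_2 = 20 ⇒ b_1 = 30 − 9 − 20 = 1; ∂_2 has invariant factor(s) [2] giving torsion. So H_1 = Z ⊕ Z/2.
rank ∂_2 = 20, rank ∂_3 = 0 ⇒ b_2 = 20 − 20 − 0 = 0. So H_2 = 0.

H_0 = Z,  H_1 = Z ⊕ Z/2,  H_2 = 0.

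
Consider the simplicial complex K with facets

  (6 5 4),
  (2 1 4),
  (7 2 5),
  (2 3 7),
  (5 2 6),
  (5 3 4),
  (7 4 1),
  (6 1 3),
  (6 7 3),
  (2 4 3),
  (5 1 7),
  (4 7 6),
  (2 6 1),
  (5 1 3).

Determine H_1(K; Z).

Fix the vertex order 1 < 2 < 3 < 4 < 5 < 6 < 7 and write every simplex with vertices in increasing order. Then dim K = 2 and the simplices of K are:

  0-simplices (7): [1], [2], [3], [4], [5], [6], [7]
  1-simplices (21): [1,2], [1,3], [1,4], [1,5], [1,6], [1,7], [2,3], [2,4], [2,5], [2,6], [2,7], [3,4], [3,5], [3,6], [3,7], [4,5], [4,6], [4,7], [5,6], [5,7], [6,7]
  2-simplices (14): [1,2,4], [1,2,6], [1,3,5], [1,3,6], [1,4,7], [1,5,7], [2,3,4], [2,3,7], [2,5,6], [2,5,7], [3,4,5], [3,6,7], [4,5,6], [4,6,7]

so the chain groups are C_0 ≅ Z^7, C_1 ≅ Z^21, C_2 ≅ Z^14.

Boundary ∂_1: C_1 → C_0 sends each edge [p,q] (with p < q) to q − p. For instance
  ∂[3,7] = [7] − [3].
As a 7×21 matrix over Z this has rank 6, with invariant factors (1,1,1,1,1,1).

∂_2: C_2 → C_1 sends each 2-simplex [p,q,r] to [q,r] − [p,r] + [p,q]. For instance
  ∂[1,2,6] = [2,6] − [1,6] + [1,2],
  ∂[2,5,6] = [5,6] − [2,6] + [2,5].
As a 21×14 matrix over Z this has rank 13, with invariant factors (1,1,1,1,1,1,1,1,1,1,1,1,1).

Computing H_k = (kernel of ∂_k) / (image of ∂_{k+1}):

  H_1: rank ker ∂_1 − rank ∂_2 = (21 − 6) − 13 = 2, and the invariant factors of ∂_2 are all 1, so H_1 ≅ Z^2.

H_1 ≅ Z^2.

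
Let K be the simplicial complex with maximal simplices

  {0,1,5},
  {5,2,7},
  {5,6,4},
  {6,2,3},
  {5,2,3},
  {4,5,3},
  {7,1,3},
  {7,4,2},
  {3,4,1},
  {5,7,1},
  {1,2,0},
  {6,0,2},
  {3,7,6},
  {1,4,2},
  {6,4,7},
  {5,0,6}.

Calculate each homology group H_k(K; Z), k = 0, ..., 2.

Take the total order 0 < 1 < 2 < 3 < 4 < 5 < 6 < 7 on the vertex set. Then K (dimension 2) consists of the simplices:

  0-simplices (8): [0], [1], [2], [3], [4], [5], [6], [7]
  1-simplices (24): (24 of them)
  2-simplices (16): [0,1,2], [0,1,5], [0,2,6], [0,5,6], [1,2,4], [1,3,4], [1,3,7], [1,5,7], [2,3,5], [2,3,6], [2,4,7], [2,5,7], [3,4,5], [3,6,7], [4,5,6], [4,6,7]

Hence C_0 ≅ Z^8, C_1 ≅ Z^24, C_2 ≅ Z^16.

∂_1: C_1 → C_0 is given by ∂[p,q] = [q] − [p]. For instance
  ∂[1,4] = [4] − [1].
As a 8×24 matrix over Z this has rank 7, with invariant factors (1,1,1,1,1,1,1).

Boundary ∂_2: C_2 → C_1 acts by ∂[p,q,r] = [q,r] − [p,r] + [p,q]. For instance
  ∂[2,3,6] = [3,6] − [2,6] + [2,3],
  ∂[0,1,5] = [1,5] − [0,5] + [0,1].
The resulting 24×16 matrix has rank 15, and its Smith normal form has invariant factors (1,1,1,1,1,1,1,1,1,1,1,1,1,1,1).

Now H_k = ker ∂_k / im ∂_{k+1}, so:

  H_0: rank C_0 − rank ∂_1 = 8 − 7 = 1, and the invariant factors of ∂_1 are all 1, so H_0 ≅ Z.
  H_1: rank ker ∂_1 − rank ∂_2 = (24 − 7) − 15 = 2, and the invariant factors of ∂_2 are all 1, so H_1 ≅ Z^2.
  H_2: rank ker ∂_2 − rank ∂_3 = (16 − 15) − 0 = 1, and there is no ∂_3, so H_2 ≅ Z.

As a check, the Euler characteristic is 8 − 24 + 16 = 0, which agrees with 1 − 2 + 1 = 0.
(K is a triangulation of the torus T^2.)

H_0 ≅ Z,  H_1 ≅ Z^2,  H_2 ≅ Z.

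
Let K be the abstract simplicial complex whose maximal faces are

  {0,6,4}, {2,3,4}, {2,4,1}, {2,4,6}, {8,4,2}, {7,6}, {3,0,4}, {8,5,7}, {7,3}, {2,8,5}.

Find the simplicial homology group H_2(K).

K has 9 vertices, 18 edges, 8 triangles.
rank ∂_2 = 8, rank ∂_3 = 0 ⇒ b_2 = 8 − 8 − 0 = 0. So H_2 ≅ 0.

H_2 ≅ 0.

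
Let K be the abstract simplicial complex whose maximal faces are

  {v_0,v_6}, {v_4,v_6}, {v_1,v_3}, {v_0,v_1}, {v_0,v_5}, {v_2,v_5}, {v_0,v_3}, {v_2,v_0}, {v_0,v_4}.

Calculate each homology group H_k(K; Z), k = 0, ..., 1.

K has 7 vertices, 9 edges.
rank ∂_0 = 0, rank ∂_1 = 6 ⇒ b_0 = 7 − 0 − 6 = 1; all invariant factors of ∂_1 are 1 so no torsion. So H_0 ≅ Z.
rank ∂_1 = 6, rank ∂_2 = 0 ⇒ b_1 = 9 − 6 − 0 = 3. So H_1 ≅ Z^3.

H_0 = Z,  H_1 = Z^3.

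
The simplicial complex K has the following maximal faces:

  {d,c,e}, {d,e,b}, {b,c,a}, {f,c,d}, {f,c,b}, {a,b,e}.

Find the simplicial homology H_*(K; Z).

Fix the vertex order a < b < c < d < e < f and write every simplex with vertices in increasing order. Then dim K = 2 and the simplices of K are:

  0-simplices (6): a, b, c, d, e, f
  1-simplices (12): ab, ac, ae, bc, bd, be, bf, cd, ce, cf, de, df
  2-simplices (6): abc, abe, bcf, bde, cde, cdf

giving chain groups C_0 ≅ Z^6, C_1 ≅ Z^12, C_2 ≅ Z^6.

Boundary ∂_1: C_1 → C_0 maps an edge to its endpoints' difference, ∂[p,q] = q − p.
As a 6×12 matrix over Z this has rank 5, with invariant factors (1,1,1,1,1).

The boundary map ∂_2: C_2 → C_1 sends each 2-simplex [p,q,r] to [q,r] − [p,r] + [p,q]. For instance
  ∂abe = be − ae + ab,
  ∂abc = bc − ac + ab.
The resulting 12×6 matrix has rank 6, and its Smith normal form has invariant factors (1,1,1,1,1,1).

Computing H_k = (kernel of ∂_k) / (image of ∂_{k+1}):

  H_0: rank C_0 − rank ∂_1 = 6 − 5 = 1, and the invariant factors of ∂_1 are all 1, so H_0 ≅ Z.
  H_1: rank ker ∂_1 − rank ∂_2 = (12 − 5) − 6 = 1, and the invariant factors of ∂_2 are all 1, so H_1 ≅ Z.
  H_2: rank ker ∂_2 − rank ∂_3 = (6 − 6) − 0 = 0, and there is no ∂_3, so H_2 ≅ 0.

H_0 ≅ Z,  H_1 ≅ Z,  H_2 = 0.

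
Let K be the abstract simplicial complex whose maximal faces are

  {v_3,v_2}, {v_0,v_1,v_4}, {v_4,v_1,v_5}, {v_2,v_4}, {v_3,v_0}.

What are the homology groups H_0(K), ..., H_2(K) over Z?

Order the vertices as v_0 < v_1 < v_2 < v_3 < v_4 < v_5. Listing each simplex with vertices in this order, K has dimension 2 with simplices:

  0-simplices (6): [v_0], [v_1], [v_2], [v_3], [v_4], [v_5]
  1-simplices (8): [v_0,v_1], [v_0,v_3], [v_0,v_4], [v_1,v_4], [v_1,v_5], [v_2,v_3], [v_2,v_4], [v_4,v_5]
  2-simplices (2): [v_0,v_1,v_4], [v_1,v_4,v_5]

Hence C_0 ≅ Z^6, C_1 ≅ Z^8, C_2 ≅ Z^2.

The boundary map ∂_1: C_1 → C_0 maps an edge to its endpoints' difference, ∂[p,q] = q − p. For instance
  ∂[v_1,v_4] = [v_4] − [v_1].
The resulting 6×8 matrix has rank 5, and its Smith normal form has invariant factors (1,1,1,1,1).

∂_2: C_2 → C_1 acts by ∂[p,q,r] = [q,r] − [p,r] + [p,q]. For instance
  ∂[v_1,v_4,v_5] = [v_4,v_5] − [v_1,v_5] + [v_1,v_4],
  ∂[v_0,v_1,v_4] = [v_1,v_4] − [v_0,v_4] + [v_0,v_1].
This gives a 8×2 integer matrix of rank 2; reducing to Smith normal form yields diagonal entries (1,1).

Reading off H_k = ker ∂_k / im ∂_{k+1}:

  H_0: rank C_0 − rank ∂_1 = 6 − 5 = 1, and the invariant factors of ∂_1 are all 1, so H_0 ≅ Z.
  H_1: rank ker ∂_1 − rank ∂_2 = (8 − 5) − 2 = 1, and the invariant factors of ∂_2 are all 1, so H_1 ≅ Z.
  H_2: rank ker ∂_2 − rank ∂_3 = (2 − 2) − 0 = 0, and there is no ∂_3, so H_2 ≅ 0.

H_0 = Z,  H_1 = Z,  H_2 = 0.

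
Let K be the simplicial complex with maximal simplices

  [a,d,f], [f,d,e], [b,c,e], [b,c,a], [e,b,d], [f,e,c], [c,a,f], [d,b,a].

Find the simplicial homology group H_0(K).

H_0 ≅ Z.

We work with the vertex ordering a < b < c < d < e < f. The simplices of K, each written with vertices in increasing order, are:

  0-simplices (6): a, b, c, d, e, f
  1-simplices (12): ab, ac, ad, af, bc, bd, be, ce, cf, de, df, ef
  2-simplices (8): abc, abd, acf, adf, bce, bde, cef, def

so the chain groups are C_0 ≅ Z^6, C_1 ≅ Z^12, C_2 ≅ Z^8.

Boundary ∂_1: C_1 → C_0 is given by ∂[p,q] = [q] − [p]. For instance
  ∂cf = f − c.
This gives a 6×12 integer matrix of rank 5; reducing to Smith normal form yields diagonal entries (1,1,1,1,1).

The boundary map ∂_2: C_2 → C_1 maps a triangle to the signed sum of its edges. For instance
  ∂def = ef − df + de,
  ∂bce = ce − be + bc.
The 12×8 boundary matrix has rank 7 and Smith normal form diag(1,1,1,1,1,1,1).

From H_k ≅ ker(∂_k) / im(∂_{k+1}) we obtain:

  H_0: rank C_0 − rank ∂_1 = 6 − 5 = 1, and the invariant factors of ∂_1 are all 1, so H_0 = Z.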